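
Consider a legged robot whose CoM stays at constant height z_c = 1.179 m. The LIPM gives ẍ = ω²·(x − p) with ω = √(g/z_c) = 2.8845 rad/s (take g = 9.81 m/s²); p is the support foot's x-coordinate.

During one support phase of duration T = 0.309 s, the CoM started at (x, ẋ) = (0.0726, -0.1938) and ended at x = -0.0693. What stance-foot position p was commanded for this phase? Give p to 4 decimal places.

ωT = 2.8845·0.309 = 0.891311; cosh(ωT) = 1.424220, sinh(ωT) = 1.014103
x(T) = p + (x₀−p)·cosh(ωT) + (ẋ₀/ω)·sinh(ωT) ⇒ p·(1 − cosh) = x(T) − x₀·cosh − (ẋ₀/ω)·sinh
numerator   = -0.0693 − (0.0726)·1.424220 − (-0.1938/2.8845)·1.014103 = -0.104564
denominator = 1 − 1.424220 = -0.424220
p = -0.104564 / -0.424220 = 0.2465

p = 0.2465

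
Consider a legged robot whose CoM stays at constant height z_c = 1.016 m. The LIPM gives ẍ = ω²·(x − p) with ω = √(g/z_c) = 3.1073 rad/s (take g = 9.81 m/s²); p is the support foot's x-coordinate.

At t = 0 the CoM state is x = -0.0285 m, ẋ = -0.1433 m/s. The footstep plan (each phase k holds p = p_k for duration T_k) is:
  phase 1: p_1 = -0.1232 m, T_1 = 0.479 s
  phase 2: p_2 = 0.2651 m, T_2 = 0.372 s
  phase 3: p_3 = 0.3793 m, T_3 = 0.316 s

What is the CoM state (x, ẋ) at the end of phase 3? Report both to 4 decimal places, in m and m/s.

phase 1: p=-0.1232, T=0.479, ωT=1.488397, cosh=2.327861, sinh=2.102126; start (x,ẋ)=(-0.028500, -0.143300) → end (x,ẋ)=(0.000304, 0.284992)
phase 2: p=0.2651, T=0.372, ωT=1.155916, cosh=1.745850, sinh=1.431081; start (x,ẋ)=(0.000304, 0.284992) → end (x,ẋ)=(-0.065939, -0.679940)
phase 3: p=0.3793, T=0.316, ωT=0.981907, cosh=1.522069, sinh=1.147473; start (x,ẋ)=(-0.065939, -0.679940) → end (x,ẋ)=(-0.549475, -2.622435)

x = -0.5495, ẋ = -2.6224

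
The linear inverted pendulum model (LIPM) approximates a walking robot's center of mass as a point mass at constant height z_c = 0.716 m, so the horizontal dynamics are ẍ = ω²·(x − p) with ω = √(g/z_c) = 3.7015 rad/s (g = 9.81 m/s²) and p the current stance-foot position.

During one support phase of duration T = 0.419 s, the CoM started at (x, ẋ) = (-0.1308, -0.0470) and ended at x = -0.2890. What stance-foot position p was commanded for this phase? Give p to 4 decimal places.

p = -0.0423

ωT = 3.7015·0.419 = 1.550928; cosh(ωT) = 2.463949, sinh(ωT) = 2.251898
x(T) = p + (x₀−p)·cosh(ωT) + (ẋ₀/ω)·sinh(ωT) ⇒ p·(1 − cosh) = x(T) − x₀·cosh − (ẋ₀/ω)·sinh
numerator   = -0.2890 − (-0.1308)·2.463949 − (-0.0470/3.7015)·2.251898 = 0.061878
denominator = 1 − 2.463949 = -1.463949
p = 0.061878 / -1.463949 = -0.0423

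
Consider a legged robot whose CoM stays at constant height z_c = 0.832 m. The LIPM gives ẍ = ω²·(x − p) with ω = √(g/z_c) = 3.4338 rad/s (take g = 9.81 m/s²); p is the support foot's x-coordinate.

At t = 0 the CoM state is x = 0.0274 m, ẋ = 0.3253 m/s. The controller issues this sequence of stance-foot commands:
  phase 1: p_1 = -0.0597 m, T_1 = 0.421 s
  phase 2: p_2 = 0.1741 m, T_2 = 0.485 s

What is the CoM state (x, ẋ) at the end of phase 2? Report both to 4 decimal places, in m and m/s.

x = 1.5742, ẋ = 4.9608

phase 1: p=-0.0597, T=0.421, ωT=1.445630, cosh=2.240061, sinh=2.004463; start (x,ẋ)=(0.027400, 0.325300) → end (x,ẋ)=(0.325302, 1.328195)
phase 2: p=0.1741, T=0.485, ωT=1.665393, cosh=2.738434, sinh=2.549317; start (x,ẋ)=(0.325302, 1.328195) → end (x,ẋ)=(1.574232, 4.960768)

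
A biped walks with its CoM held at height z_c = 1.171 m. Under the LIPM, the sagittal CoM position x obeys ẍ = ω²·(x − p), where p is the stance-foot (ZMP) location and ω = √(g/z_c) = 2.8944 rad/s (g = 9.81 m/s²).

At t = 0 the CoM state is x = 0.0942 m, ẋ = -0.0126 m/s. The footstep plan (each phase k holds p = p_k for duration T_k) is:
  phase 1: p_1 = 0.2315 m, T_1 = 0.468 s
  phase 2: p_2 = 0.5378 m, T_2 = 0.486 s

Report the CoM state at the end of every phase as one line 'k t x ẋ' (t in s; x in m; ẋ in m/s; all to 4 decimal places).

phase 1: p=0.2315, T=0.468, ωT=1.354579, cosh=2.066593, sinh=1.808537; start (x,ẋ)=(0.094200, -0.012600) → end (x,ẋ)=(-0.060116, -0.744754)
phase 2: p=0.5378, T=0.486, ωT=1.406678, cosh=2.163664, sinh=1.918709; start (x,ẋ)=(-0.060116, -0.744754) → end (x,ẋ)=(-1.249590, -4.931931)

1 0.4680 -0.0601 -0.7448
2 0.9540 -1.2496 -4.9319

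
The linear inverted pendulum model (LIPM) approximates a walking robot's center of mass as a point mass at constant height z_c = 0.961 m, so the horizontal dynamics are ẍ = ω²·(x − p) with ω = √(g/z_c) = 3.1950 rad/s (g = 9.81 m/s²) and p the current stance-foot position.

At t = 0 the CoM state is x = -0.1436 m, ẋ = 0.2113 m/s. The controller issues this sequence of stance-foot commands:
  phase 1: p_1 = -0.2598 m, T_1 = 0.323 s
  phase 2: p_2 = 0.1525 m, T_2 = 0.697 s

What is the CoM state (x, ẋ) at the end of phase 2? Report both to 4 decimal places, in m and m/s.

phase 1: p=-0.2598, T=0.323, ωT=1.031985, cosh=1.581465, sinh=1.225166; start (x,ẋ)=(-0.143600, 0.211300) → end (x,ẋ)=(0.004992, 0.789018)
phase 2: p=0.1525, T=0.697, ωT=2.226915, cosh=4.689540, sinh=4.581680; start (x,ẋ)=(0.004992, 0.789018) → end (x,ẋ)=(0.592219, 1.540841)

x = 0.5922, ẋ = 1.5408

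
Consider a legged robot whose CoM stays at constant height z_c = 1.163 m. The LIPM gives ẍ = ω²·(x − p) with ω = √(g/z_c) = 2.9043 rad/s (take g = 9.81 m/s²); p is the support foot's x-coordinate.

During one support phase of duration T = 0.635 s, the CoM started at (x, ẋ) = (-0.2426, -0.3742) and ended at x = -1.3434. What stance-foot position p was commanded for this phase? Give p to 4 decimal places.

ωT = 2.9043·0.635 = 1.844231; cosh(ωT) = 3.240690, sinh(ωT) = 3.082543
x(T) = p + (x₀−p)·cosh(ωT) + (ẋ₀/ω)·sinh(ωT) ⇒ p·(1 − cosh) = x(T) − x₀·cosh − (ẋ₀/ω)·sinh
numerator   = -1.3434 − (-0.2426)·3.240690 − (-0.3742/2.9043)·3.082543 = -0.160043
denominator = 1 − 3.240690 = -2.240690
p = -0.160043 / -2.240690 = 0.0714

p = 0.0714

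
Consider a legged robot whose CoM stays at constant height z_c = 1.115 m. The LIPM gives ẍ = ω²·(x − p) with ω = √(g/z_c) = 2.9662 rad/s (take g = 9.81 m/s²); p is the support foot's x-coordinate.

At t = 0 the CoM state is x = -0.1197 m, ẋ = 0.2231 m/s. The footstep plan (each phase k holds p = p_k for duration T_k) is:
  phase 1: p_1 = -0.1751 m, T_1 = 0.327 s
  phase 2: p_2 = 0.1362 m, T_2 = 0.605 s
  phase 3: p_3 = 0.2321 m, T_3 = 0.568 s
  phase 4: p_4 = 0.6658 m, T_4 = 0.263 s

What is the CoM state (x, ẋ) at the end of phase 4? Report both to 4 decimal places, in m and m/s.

phase 1: p=-0.1751, T=0.327, ωT=0.969947, cosh=1.508454, sinh=1.129351; start (x,ẋ)=(-0.119700, 0.223100) → end (x,ẋ)=(-0.006589, 0.522120)
phase 2: p=0.1362, T=0.605, ωT=1.794551, cosh=3.091487, sinh=2.925285; start (x,ẋ)=(-0.006589, 0.522120) → end (x,ẋ)=(0.209689, 0.375153)
phase 3: p=0.2321, T=0.568, ωT=1.684802, cosh=2.788431, sinh=2.602950; start (x,ẋ)=(0.209689, 0.375153) → end (x,ẋ)=(0.498819, 0.873055)
phase 4: p=0.6658, T=0.263, ωT=0.780111, cosh=1.320034, sinh=0.861679; start (x,ẋ)=(0.498819, 0.873055) → end (x,ẋ)=(0.699001, 0.725672)

x = 0.6990, ẋ = 0.7257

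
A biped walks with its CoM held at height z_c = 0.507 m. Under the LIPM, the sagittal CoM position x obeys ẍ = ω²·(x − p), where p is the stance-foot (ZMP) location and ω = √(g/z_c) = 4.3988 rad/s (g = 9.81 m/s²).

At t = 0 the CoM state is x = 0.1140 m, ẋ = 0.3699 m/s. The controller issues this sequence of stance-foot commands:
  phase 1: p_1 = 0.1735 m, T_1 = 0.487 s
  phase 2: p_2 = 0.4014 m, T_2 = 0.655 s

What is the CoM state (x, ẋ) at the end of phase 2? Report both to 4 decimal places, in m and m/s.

x = 0.2302, ẋ = -0.6926

phase 1: p=0.1735, T=0.487, ωT=2.142216, cosh=4.317842, sinh=4.200448; start (x,ẋ)=(0.114000, 0.369900) → end (x,ẋ)=(0.269809, 0.497793)
phase 2: p=0.4014, T=0.655, ωT=2.881214, cosh=8.945990, sinh=8.889923; start (x,ẋ)=(0.269809, 0.497793) → end (x,ẋ)=(0.230219, -0.692629)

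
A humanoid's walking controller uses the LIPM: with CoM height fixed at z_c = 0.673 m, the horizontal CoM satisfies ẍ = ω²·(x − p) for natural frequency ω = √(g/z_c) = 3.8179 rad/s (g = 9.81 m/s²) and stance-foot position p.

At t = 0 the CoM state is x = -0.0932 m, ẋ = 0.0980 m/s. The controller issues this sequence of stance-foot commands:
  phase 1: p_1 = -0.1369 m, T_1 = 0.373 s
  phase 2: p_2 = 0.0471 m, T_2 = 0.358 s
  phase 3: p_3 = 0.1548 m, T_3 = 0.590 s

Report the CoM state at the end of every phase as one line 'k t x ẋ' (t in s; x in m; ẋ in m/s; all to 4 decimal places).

phase 1: p=-0.1369, T=0.373, ωT=1.424077, cosh=2.197376, sinh=1.956645; start (x,ẋ)=(-0.093200, 0.098000) → end (x,ẋ)=(0.009350, 0.541794)
phase 2: p=0.0471, T=0.358, ωT=1.366808, cosh=2.088865, sinh=1.833945; start (x,ẋ)=(0.009350, 0.541794) → end (x,ẋ)=(0.228498, 0.867412)
phase 3: p=0.1548, T=0.590, ωT=2.252561, cosh=4.808597, sinh=4.703468; start (x,ẋ)=(0.228498, 0.867412) → end (x,ẋ)=(1.577792, 5.494451)

1 0.3730 0.0093 0.5418
2 0.7310 0.2285 0.8674
3 1.3210 1.5778 5.4945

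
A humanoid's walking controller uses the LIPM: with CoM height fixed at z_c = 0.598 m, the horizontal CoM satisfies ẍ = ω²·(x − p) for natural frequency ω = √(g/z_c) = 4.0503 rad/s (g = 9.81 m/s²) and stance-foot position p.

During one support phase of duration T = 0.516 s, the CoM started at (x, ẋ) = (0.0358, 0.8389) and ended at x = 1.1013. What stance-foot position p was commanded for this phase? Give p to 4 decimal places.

ωT = 4.0503·0.516 = 2.089955; cosh(ωT) = 4.104121, sinh(ωT) = 3.980429
x(T) = p + (x₀−p)·cosh(ωT) + (ẋ₀/ω)·sinh(ωT) ⇒ p·(1 − cosh) = x(T) − x₀·cosh − (ẋ₀/ω)·sinh
numerator   = 1.1013 − (0.0358)·4.104121 − (0.8389/4.0503)·3.980429 = 0.129944
denominator = 1 − 4.104121 = -3.104121
p = 0.129944 / -3.104121 = -0.0419

p = -0.0419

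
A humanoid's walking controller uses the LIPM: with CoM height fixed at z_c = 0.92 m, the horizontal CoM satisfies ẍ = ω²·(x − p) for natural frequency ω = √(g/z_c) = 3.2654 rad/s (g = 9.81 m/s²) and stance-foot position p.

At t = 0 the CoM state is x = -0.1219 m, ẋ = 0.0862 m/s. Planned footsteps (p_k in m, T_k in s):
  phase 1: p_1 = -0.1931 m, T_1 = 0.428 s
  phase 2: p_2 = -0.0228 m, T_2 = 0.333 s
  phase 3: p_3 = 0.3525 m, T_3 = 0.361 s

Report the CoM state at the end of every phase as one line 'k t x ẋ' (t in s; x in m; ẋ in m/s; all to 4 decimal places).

1 0.4280 0.0099 0.6266
2 0.7610 0.2834 1.1751
3 1.1220 0.7591 1.7585

phase 1: p=-0.1931, T=0.428, ωT=1.397591, cosh=2.146318, sinh=1.899126; start (x,ẋ)=(-0.121900, 0.086200) → end (x,ẋ)=(0.009851, 0.626553)
phase 2: p=-0.0228, T=0.333, ωT=1.087378, cosh=1.651793, sinh=1.314694; start (x,ẋ)=(0.009851, 0.626553) → end (x,ẋ)=(0.283391, 1.175106)
phase 3: p=0.3525, T=0.361, ωT=1.178809, cosh=1.779073, sinh=1.471429; start (x,ẋ)=(0.283391, 1.175106) → end (x,ẋ)=(0.759067, 1.758544)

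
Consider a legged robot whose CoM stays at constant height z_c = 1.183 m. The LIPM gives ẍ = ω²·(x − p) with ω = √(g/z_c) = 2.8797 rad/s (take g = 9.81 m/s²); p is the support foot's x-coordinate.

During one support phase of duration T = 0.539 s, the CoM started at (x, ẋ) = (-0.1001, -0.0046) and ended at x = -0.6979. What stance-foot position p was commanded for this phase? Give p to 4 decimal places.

ωT = 2.8797·0.539 = 1.552158; cosh(ωT) = 2.466720, sinh(ωT) = 2.254930
x(T) = p + (x₀−p)·cosh(ωT) + (ẋ₀/ω)·sinh(ωT) ⇒ p·(1 − cosh) = x(T) − x₀·cosh − (ẋ₀/ω)·sinh
numerator   = -0.6979 − (-0.1001)·2.466720 − (-0.0046/2.8797)·2.254930 = -0.447379
denominator = 1 − 2.466720 = -1.466720
p = -0.447379 / -1.466720 = 0.3050

p = 0.3050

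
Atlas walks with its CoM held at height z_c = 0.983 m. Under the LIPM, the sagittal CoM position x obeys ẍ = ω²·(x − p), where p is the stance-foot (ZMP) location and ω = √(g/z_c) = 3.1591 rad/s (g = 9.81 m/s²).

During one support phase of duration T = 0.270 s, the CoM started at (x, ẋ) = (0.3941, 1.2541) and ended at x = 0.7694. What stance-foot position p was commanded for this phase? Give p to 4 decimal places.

ωT = 3.1591·0.270 = 0.852957; cosh(ωT) = 1.386364, sinh(ωT) = 0.960211
x(T) = p + (x₀−p)·cosh(ωT) + (ẋ₀/ω)·sinh(ωT) ⇒ p·(1 − cosh) = x(T) − x₀·cosh − (ẋ₀/ω)·sinh
numerator   = 0.7694 − (0.3941)·1.386364 − (1.2541/3.1591)·0.960211 = -0.158151
denominator = 1 − 1.386364 = -0.386364
p = -0.158151 / -0.386364 = 0.4093

p = 0.4093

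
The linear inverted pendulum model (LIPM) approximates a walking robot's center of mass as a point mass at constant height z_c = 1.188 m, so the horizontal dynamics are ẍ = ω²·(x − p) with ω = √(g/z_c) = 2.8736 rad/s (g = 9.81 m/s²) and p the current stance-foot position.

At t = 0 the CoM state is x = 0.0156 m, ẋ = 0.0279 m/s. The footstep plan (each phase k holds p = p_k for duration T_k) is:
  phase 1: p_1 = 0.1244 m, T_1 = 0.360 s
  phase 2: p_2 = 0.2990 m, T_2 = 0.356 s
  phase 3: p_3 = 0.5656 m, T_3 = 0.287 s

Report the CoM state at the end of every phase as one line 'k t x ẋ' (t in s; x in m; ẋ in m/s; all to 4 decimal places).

1 0.3600 -0.0361 -0.3401
2 0.7160 -0.3705 -1.7001
3 1.0030 -1.2525 -4.7906

phase 1: p=0.1244, T=0.360, ωT=1.034496, cosh=1.584547, sinh=1.229141; start (x,ẋ)=(0.015600, 0.027900) → end (x,ẋ)=(-0.036065, -0.340079)
phase 2: p=0.2990, T=0.356, ωT=1.023002, cosh=1.570523, sinh=1.211009; start (x,ẋ)=(-0.036065, -0.340079) → end (x,ẋ)=(-0.370545, -1.700113)
phase 3: p=0.5656, T=0.287, ωT=0.824723, cosh=1.359803, sinh=0.921446; start (x,ẋ)=(-0.370545, -1.700113) → end (x,ẋ)=(-1.252530, -4.790607)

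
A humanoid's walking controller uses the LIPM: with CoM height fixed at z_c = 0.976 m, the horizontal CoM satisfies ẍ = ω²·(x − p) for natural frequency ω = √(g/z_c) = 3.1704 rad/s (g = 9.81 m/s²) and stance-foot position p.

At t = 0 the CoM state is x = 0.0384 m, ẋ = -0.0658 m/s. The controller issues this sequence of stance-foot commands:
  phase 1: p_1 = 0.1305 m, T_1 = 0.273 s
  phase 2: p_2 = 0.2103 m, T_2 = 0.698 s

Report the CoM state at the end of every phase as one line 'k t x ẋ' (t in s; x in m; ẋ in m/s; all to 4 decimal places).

phase 1: p=0.1305, T=0.273, ωT=0.865519, cosh=1.398536, sinh=0.977703; start (x,ẋ)=(0.038400, -0.065800) → end (x,ẋ)=(-0.018597, -0.377507)
phase 2: p=0.2103, T=0.698, ωT=2.212939, cosh=4.625964, sinh=4.516585; start (x,ẋ)=(-0.018597, -0.377507) → end (x,ẋ)=(-1.386369, -5.023996)

1 0.2730 -0.0186 -0.3775
2 0.9710 -1.3864 -5.0240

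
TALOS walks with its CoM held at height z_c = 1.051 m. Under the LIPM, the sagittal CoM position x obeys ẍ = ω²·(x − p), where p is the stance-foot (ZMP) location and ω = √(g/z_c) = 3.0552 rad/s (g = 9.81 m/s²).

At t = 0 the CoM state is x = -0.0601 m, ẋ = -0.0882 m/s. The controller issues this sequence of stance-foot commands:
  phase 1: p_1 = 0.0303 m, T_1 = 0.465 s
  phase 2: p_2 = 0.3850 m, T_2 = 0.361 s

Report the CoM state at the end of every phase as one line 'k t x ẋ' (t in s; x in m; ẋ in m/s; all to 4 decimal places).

phase 1: p=0.0303, T=0.465, ωT=1.420668, cosh=2.190719, sinh=1.949166; start (x,ẋ)=(-0.060100, -0.088200) → end (x,ẋ)=(-0.224011, -0.731562)
phase 2: p=0.3850, T=0.361, ωT=1.102927, cosh=1.672435, sinh=1.340537; start (x,ẋ)=(-0.224011, -0.731562) → end (x,ẋ)=(-0.954521, -3.717761)

1 0.4650 -0.2240 -0.7316
2 0.8260 -0.9545 -3.7178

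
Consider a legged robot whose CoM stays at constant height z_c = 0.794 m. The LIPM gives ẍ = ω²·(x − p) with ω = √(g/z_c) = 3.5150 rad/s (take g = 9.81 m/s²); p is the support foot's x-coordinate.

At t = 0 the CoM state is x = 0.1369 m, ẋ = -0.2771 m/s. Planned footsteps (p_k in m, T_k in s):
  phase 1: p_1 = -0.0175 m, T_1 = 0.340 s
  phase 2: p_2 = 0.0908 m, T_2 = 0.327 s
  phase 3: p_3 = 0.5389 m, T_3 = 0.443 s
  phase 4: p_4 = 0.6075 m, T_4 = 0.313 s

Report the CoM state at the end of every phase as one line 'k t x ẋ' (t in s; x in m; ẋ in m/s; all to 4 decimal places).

1 0.3400 0.1426 0.3147
2 0.6670 0.3079 0.8052
3 1.1100 0.4859 0.1544
4 1.4230 0.4632 -0.3134

phase 1: p=-0.0175, T=0.340, ωT=1.195100, cosh=1.803281, sinh=1.500607; start (x,ẋ)=(0.136900, -0.277100) → end (x,ẋ)=(0.142628, 0.314714)
phase 2: p=0.0908, T=0.327, ωT=1.149405, cosh=1.736570, sinh=1.419745; start (x,ẋ)=(0.142628, 0.314714) → end (x,ẋ)=(0.307920, 0.805168)
phase 3: p=0.5389, T=0.443, ωT=1.557145, cosh=2.477996, sinh=2.267259; start (x,ẋ)=(0.307920, 0.805168) → end (x,ẋ)=(0.485885, 0.154426)
phase 4: p=0.6075, T=0.313, ωT=1.100195, cosh=1.668779, sinh=1.335973; start (x,ẋ)=(0.485885, 0.154426) → end (x,ẋ)=(0.463245, -0.313395)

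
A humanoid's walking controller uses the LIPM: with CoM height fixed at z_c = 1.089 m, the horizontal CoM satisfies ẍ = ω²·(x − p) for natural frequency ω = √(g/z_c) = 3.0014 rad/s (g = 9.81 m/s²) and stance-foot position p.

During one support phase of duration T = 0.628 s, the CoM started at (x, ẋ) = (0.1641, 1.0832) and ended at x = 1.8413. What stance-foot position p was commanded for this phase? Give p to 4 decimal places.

ωT = 3.0014·0.628 = 1.884879; cosh(ωT) = 3.368703, sinh(ωT) = 3.216856
x(T) = p + (x₀−p)·cosh(ωT) + (ẋ₀/ω)·sinh(ωT) ⇒ p·(1 − cosh) = x(T) − x₀·cosh − (ẋ₀/ω)·sinh
numerator   = 1.8413 − (0.1641)·3.368703 − (1.0832/3.0014)·3.216856 = 0.127538
denominator = 1 − 3.368703 = -2.368703
p = 0.127538 / -2.368703 = -0.0538

p = -0.0538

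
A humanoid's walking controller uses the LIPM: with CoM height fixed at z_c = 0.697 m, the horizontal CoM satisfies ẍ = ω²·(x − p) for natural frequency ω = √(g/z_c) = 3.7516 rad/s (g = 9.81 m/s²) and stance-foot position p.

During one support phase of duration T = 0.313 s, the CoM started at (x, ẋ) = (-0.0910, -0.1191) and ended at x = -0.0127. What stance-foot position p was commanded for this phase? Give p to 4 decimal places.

p = -0.2525

ωT = 3.7516·0.313 = 1.174251; cosh(ωT) = 1.772384, sinh(ωT) = 1.463334
x(T) = p + (x₀−p)·cosh(ωT) + (ẋ₀/ω)·sinh(ωT) ⇒ p·(1 − cosh) = x(T) − x₀·cosh − (ẋ₀/ω)·sinh
numerator   = -0.0127 − (-0.0910)·1.772384 − (-0.1191/3.7516)·1.463334 = 0.195043
denominator = 1 − 1.772384 = -0.772384
p = 0.195043 / -0.772384 = -0.2525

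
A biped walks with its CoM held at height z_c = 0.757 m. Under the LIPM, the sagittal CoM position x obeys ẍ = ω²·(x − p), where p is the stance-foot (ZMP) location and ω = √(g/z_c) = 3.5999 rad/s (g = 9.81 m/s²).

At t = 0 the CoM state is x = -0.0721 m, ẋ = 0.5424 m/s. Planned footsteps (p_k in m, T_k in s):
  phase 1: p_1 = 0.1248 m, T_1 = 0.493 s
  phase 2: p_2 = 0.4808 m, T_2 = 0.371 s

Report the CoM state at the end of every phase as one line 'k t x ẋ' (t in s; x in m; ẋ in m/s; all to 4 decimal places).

1 0.4930 -0.0410 -0.3848
2 0.8640 -0.7690 -4.1062

phase 1: p=0.1248, T=0.493, ωT=1.774751, cosh=3.034168, sinh=2.864642; start (x,ẋ)=(-0.072100, 0.542400) → end (x,ẋ)=(-0.041010, -0.384784)
phase 2: p=0.4808, T=0.371, ωT=1.335563, cosh=2.032573, sinh=1.769563; start (x,ẋ)=(-0.041010, -0.384784) → end (x,ẋ)=(-0.768960, -4.106158)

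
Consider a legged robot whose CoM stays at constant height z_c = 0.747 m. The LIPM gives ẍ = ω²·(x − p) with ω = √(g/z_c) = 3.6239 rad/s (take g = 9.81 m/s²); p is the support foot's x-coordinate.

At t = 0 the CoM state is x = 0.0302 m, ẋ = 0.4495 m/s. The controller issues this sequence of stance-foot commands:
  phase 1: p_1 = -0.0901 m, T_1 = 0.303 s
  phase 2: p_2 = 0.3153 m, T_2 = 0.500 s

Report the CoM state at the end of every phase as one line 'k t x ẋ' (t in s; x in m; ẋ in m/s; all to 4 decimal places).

1 0.3030 0.2756 1.3297
2 0.8030 1.2837 3.7501

phase 1: p=-0.0901, T=0.303, ωT=1.098042, cosh=1.665906, sinh=1.332383; start (x,ẋ)=(0.030200, 0.449500) → end (x,ẋ)=(0.275574, 1.329684)
phase 2: p=0.3153, T=0.500, ωT=1.811950, cosh=3.142855, sinh=2.979520; start (x,ẋ)=(0.275574, 1.329684) → end (x,ẋ)=(1.283695, 3.750064)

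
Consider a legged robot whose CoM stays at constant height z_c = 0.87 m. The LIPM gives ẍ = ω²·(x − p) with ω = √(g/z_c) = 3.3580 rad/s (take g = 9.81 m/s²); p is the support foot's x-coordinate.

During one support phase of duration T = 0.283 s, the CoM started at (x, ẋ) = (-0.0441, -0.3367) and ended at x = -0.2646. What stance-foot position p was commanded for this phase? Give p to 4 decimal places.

ωT = 3.3580·0.283 = 0.950314; cosh(ωT) = 1.486571, sinh(ωT) = 1.099951
x(T) = p + (x₀−p)·cosh(ωT) + (ẋ₀/ω)·sinh(ωT) ⇒ p·(1 − cosh) = x(T) − x₀·cosh − (ẋ₀/ω)·sinh
numerator   = -0.2646 − (-0.0441)·1.486571 − (-0.3367/3.3580)·1.099951 = -0.088752
denominator = 1 − 1.486571 = -0.486571
p = -0.088752 / -0.486571 = 0.1824

p = 0.1824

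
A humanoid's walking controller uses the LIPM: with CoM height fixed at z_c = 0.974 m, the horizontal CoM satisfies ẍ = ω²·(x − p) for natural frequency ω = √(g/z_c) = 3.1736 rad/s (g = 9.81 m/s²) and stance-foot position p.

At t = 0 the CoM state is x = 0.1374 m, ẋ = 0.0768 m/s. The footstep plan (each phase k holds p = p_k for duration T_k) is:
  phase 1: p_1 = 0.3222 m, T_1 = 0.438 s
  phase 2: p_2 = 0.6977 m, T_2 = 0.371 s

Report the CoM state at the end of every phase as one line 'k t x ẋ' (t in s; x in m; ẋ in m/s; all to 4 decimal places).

1 0.4380 -0.0262 -0.9406
2 0.8090 -1.0241 -5.0463

phase 1: p=0.3222, T=0.438, ωT=1.390037, cosh=2.132032, sinh=1.882966; start (x,ẋ)=(0.137400, 0.076800) → end (x,ẋ)=(-0.026232, -0.940584)
phase 2: p=0.6977, T=0.371, ωT=1.177406, cosh=1.777009, sinh=1.468933; start (x,ẋ)=(-0.026232, -0.940584) → end (x,ẋ)=(-1.024094, -5.046258)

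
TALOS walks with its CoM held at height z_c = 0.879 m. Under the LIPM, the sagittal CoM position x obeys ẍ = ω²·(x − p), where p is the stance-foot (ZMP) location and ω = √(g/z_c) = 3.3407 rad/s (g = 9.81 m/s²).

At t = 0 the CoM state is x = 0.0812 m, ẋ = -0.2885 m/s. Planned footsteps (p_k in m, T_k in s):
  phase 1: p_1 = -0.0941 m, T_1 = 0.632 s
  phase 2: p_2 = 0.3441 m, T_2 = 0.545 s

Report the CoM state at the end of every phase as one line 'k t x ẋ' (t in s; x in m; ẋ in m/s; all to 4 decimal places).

1 0.6320 0.2890 1.1741
2 1.1770 1.2264 3.1674

phase 1: p=-0.0941, T=0.632, ωT=2.111322, cosh=4.190117, sinh=4.069039; start (x,ẋ)=(0.081200, -0.288500) → end (x,ẋ)=(0.289029, 1.174081)
phase 2: p=0.3441, T=0.545, ωT=1.820682, cosh=3.168991, sinh=3.007075; start (x,ẋ)=(0.289029, 1.174081) → end (x,ẋ)=(1.226409, 3.167421)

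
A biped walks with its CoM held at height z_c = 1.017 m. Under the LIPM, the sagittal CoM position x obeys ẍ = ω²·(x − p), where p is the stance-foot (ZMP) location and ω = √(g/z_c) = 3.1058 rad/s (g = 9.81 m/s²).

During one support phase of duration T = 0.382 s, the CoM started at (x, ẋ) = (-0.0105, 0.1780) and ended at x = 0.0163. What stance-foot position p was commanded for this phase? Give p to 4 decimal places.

p = 0.0633

ωT = 3.1058·0.382 = 1.186416; cosh(ωT) = 1.790317, sinh(ωT) = 1.485003
x(T) = p + (x₀−p)·cosh(ωT) + (ẋ₀/ω)·sinh(ωT) ⇒ p·(1 − cosh) = x(T) − x₀·cosh − (ẋ₀/ω)·sinh
numerator   = 0.0163 − (-0.0105)·1.790317 − (0.1780/3.1058)·1.485003 = -0.050010
denominator = 1 − 1.790317 = -0.790317
p = -0.050010 / -0.790317 = 0.0633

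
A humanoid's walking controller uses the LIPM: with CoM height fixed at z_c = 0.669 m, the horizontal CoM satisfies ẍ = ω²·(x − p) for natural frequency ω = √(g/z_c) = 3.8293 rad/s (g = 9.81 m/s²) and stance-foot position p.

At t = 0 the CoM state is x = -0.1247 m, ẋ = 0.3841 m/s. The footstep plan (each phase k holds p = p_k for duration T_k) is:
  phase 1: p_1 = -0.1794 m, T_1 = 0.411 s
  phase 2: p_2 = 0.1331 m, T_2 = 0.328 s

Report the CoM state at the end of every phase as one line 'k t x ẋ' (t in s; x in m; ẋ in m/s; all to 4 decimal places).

phase 1: p=-0.1794, T=0.411, ωT=1.573842, cosh=2.516200, sinh=2.308952; start (x,ẋ)=(-0.124700, 0.384100) → end (x,ẋ)=(0.189837, 1.450112)
phase 2: p=0.1331, T=0.328, ωT=1.256010, cosh=1.898086, sinh=1.613298; start (x,ẋ)=(0.189837, 1.450112) → end (x,ẋ)=(0.851729, 3.102946)

1 0.4110 0.1898 1.4501
2 0.7390 0.8517 3.1029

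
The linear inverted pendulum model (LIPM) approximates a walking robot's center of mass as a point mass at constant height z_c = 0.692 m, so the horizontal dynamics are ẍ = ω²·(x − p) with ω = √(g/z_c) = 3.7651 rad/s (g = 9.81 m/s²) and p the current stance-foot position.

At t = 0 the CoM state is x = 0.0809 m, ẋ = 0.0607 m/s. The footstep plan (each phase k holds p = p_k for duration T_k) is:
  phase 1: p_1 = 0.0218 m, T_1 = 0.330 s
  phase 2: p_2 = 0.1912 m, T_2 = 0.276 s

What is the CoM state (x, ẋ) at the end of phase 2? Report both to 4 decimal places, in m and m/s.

phase 1: p=0.0218, T=0.330, ωT=1.242483, cosh=1.876435, sinh=1.587769; start (x,ẋ)=(0.080900, 0.060700) → end (x,ẋ)=(0.158295, 0.467206)
phase 2: p=0.1912, T=0.276, ωT=1.039168, cosh=1.590306, sinh=1.236557; start (x,ẋ)=(0.158295, 0.467206) → end (x,ẋ)=(0.292313, 0.589802)

x = 0.2923, ẋ = 0.5898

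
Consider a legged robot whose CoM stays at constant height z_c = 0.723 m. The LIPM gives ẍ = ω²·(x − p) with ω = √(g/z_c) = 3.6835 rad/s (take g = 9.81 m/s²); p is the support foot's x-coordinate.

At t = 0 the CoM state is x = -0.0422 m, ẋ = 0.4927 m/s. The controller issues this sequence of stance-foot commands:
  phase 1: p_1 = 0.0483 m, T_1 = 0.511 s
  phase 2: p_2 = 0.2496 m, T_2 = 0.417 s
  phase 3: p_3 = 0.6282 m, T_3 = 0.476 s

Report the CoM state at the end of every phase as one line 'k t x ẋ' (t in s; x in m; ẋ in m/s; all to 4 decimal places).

phase 1: p=0.0483, T=0.511, ωT=1.882269, cosh=3.360316, sinh=3.208072; start (x,ẋ)=(-0.042200, 0.492700) → end (x,ẋ)=(0.173299, 0.586195)
phase 2: p=0.2496, T=0.417, ωT=1.536019, cosh=2.430648, sinh=2.215412; start (x,ẋ)=(0.173299, 0.586195) → end (x,ẋ)=(0.416701, 0.802181)
phase 3: p=0.6282, T=0.476, ωT=1.753346, cosh=2.973542, sinh=2.800348; start (x,ẋ)=(0.416701, 0.802181) → end (x,ẋ)=(0.609150, 0.203690)

1 0.5110 0.1733 0.5862
2 0.9280 0.4167 0.8022
3 1.4040 0.6092 0.2037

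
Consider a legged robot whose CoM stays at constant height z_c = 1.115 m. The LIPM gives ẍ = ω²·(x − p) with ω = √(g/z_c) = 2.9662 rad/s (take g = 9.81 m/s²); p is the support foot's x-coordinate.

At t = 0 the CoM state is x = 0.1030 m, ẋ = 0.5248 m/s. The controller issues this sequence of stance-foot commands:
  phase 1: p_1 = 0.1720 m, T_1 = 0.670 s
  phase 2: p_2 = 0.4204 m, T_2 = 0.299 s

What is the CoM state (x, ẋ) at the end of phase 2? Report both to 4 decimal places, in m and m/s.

x = 1.0166, ẋ = 2.1131

phase 1: p=0.1720, T=0.670, ωT=1.987354, cosh=3.716630, sinh=3.579572; start (x,ẋ)=(0.103000, 0.524800) → end (x,ẋ)=(0.548874, 1.217864)
phase 2: p=0.4204, T=0.299, ωT=0.886894, cosh=1.419755, sinh=1.007822; start (x,ẋ)=(0.548874, 1.217864) → end (x,ẋ)=(1.016595, 2.113131)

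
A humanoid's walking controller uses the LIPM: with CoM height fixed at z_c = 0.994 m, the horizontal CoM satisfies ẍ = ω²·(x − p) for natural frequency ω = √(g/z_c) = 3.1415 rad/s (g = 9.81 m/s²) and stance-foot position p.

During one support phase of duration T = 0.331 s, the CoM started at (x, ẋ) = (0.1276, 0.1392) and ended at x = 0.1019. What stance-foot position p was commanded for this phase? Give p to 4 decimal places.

p = 0.2638

ωT = 3.1415·0.331 = 1.039837; cosh(ωT) = 1.591133, sinh(ωT) = 1.237621
x(T) = p + (x₀−p)·cosh(ωT) + (ẋ₀/ω)·sinh(ωT) ⇒ p·(1 − cosh) = x(T) − x₀·cosh − (ẋ₀/ω)·sinh
numerator   = 0.1019 − (0.1276)·1.591133 − (0.1392/3.1415)·1.237621 = -0.155968
denominator = 1 − 1.591133 = -0.591133
p = -0.155968 / -0.591133 = 0.2638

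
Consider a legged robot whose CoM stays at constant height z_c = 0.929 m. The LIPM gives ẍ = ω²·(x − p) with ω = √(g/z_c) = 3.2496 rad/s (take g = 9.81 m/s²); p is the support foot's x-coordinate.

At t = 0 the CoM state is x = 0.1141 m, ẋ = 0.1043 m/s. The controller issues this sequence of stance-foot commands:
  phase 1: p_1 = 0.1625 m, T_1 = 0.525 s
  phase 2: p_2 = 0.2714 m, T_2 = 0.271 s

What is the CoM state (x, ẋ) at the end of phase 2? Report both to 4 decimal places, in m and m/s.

phase 1: p=0.1625, T=0.525, ωT=1.706040, cosh=2.844347, sinh=2.662763; start (x,ẋ)=(0.114100, 0.104300) → end (x,ẋ)=(0.110298, -0.122136)
phase 2: p=0.2714, T=0.271, ωT=0.880642, cosh=1.413482, sinh=0.998965; start (x,ẋ)=(0.110298, -0.122136) → end (x,ẋ)=(0.006140, -0.695611)

x = 0.0061, ẋ = -0.6956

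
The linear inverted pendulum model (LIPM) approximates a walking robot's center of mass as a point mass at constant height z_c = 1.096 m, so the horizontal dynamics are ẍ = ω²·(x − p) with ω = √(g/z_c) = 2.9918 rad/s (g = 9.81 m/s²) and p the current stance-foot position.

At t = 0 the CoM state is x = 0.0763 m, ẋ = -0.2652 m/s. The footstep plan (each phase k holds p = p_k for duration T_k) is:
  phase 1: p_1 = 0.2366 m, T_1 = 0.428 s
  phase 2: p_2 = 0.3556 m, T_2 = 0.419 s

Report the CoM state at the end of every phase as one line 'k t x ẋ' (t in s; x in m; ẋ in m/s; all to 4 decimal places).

1 0.4280 -0.2213 -1.3102
2 0.8470 -1.4415 -5.2580

phase 1: p=0.2366, T=0.428, ωT=1.280490, cosh=1.938152, sinh=1.660251; start (x,ẋ)=(0.076300, -0.265200) → end (x,ẋ)=(-0.221254, -1.310231)
phase 2: p=0.3556, T=0.419, ωT=1.253564, cosh=1.894145, sinh=1.608660; start (x,ẋ)=(-0.221254, -1.310231) → end (x,ẋ)=(-1.441544, -5.258046)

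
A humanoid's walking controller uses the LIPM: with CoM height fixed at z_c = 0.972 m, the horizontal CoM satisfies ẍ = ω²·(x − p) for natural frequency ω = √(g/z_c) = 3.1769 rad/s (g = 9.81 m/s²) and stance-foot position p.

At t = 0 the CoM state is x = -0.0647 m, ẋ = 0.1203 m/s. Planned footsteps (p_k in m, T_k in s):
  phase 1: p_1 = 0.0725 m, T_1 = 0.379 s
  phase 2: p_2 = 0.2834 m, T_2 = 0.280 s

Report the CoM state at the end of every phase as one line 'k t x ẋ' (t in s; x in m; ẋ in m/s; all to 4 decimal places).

1 0.3790 -0.1193 -0.4426
2 0.6590 -0.4304 -1.9237

phase 1: p=0.0725, T=0.379, ωT=1.204045, cosh=1.816776, sinh=1.516798; start (x,ẋ)=(-0.064700, 0.120300) → end (x,ẋ)=(-0.119325, -0.442570)
phase 2: p=0.2834, T=0.280, ωT=0.889532, cosh=1.422419, sinh=1.011571; start (x,ẋ)=(-0.119325, -0.442570) → end (x,ẋ)=(-0.430364, -1.923741)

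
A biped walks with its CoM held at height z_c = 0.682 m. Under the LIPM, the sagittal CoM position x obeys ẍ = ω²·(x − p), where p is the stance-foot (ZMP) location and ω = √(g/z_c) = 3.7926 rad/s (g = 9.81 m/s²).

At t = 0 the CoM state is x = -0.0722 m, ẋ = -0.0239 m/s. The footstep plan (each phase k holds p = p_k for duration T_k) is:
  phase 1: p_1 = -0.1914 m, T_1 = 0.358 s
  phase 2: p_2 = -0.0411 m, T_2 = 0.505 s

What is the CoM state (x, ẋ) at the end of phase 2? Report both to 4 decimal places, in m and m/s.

phase 1: p=-0.1914, T=0.358, ωT=1.357751, cosh=2.072339, sinh=1.815101; start (x,ẋ)=(-0.072200, -0.023900) → end (x,ẋ)=(0.044185, 0.771038)
phase 2: p=-0.0411, T=0.505, ωT=1.915263, cosh=3.468014, sinh=3.320710; start (x,ẋ)=(0.044185, 0.771038) → end (x,ẋ)=(0.929770, 3.748054)

x = 0.9298, ẋ = 3.7481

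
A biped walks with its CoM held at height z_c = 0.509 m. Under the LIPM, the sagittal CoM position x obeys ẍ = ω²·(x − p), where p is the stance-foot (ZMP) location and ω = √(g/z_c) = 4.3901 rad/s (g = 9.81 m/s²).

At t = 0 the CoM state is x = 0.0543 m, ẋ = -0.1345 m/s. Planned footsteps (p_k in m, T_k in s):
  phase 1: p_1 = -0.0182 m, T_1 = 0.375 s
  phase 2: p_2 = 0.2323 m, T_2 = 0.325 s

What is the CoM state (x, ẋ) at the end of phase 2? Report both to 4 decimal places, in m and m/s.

phase 1: p=-0.0182, T=0.375, ωT=1.646288, cosh=2.690224, sinh=2.497460; start (x,ẋ)=(0.054300, -0.134500) → end (x,ẋ)=(0.100326, 0.433062)
phase 2: p=0.2323, T=0.325, ωT=1.426783, cosh=2.202678, sinh=1.962598; start (x,ẋ)=(0.100326, 0.433062) → end (x,ẋ)=(0.135205, -0.183189)

x = 0.1352, ẋ = -0.1832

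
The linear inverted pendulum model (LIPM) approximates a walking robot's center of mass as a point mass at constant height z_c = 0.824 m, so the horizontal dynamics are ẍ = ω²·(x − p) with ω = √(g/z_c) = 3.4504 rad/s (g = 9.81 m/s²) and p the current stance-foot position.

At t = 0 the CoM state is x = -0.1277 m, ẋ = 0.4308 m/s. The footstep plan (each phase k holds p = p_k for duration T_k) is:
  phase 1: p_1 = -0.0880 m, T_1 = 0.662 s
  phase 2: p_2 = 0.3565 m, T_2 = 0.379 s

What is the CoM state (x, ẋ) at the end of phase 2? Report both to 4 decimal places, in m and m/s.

x = 1.0180, ẋ = 2.7127

phase 1: p=-0.0880, T=0.662, ωT=2.284165, cosh=4.959671, sinh=4.857812; start (x,ẋ)=(-0.127700, 0.430800) → end (x,ẋ)=(0.321624, 1.471199)
phase 2: p=0.3565, T=0.379, ωT=1.307702, cosh=1.984053, sinh=1.713612; start (x,ẋ)=(0.321624, 1.471199) → end (x,ẋ)=(1.017962, 2.712725)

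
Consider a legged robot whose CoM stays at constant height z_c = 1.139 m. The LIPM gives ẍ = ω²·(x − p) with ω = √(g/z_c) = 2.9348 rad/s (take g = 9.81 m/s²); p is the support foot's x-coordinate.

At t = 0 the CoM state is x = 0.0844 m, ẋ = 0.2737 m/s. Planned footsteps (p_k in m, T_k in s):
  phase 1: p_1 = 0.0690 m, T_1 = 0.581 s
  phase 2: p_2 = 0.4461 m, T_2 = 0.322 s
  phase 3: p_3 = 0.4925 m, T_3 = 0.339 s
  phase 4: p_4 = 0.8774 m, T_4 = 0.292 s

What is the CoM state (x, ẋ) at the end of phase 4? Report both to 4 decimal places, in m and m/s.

x = 1.9883, ẋ = 3.8312

phase 1: p=0.0690, T=0.581, ωT=1.705119, cosh=2.841895, sinh=2.660144; start (x,ẋ)=(0.084400, 0.273700) → end (x,ẋ)=(0.360851, 0.898054)
phase 2: p=0.4461, T=0.322, ωT=0.945006, cosh=1.480753, sinh=1.092075; start (x,ẋ)=(0.360851, 0.898054) → end (x,ẋ)=(0.654044, 1.056570)
phase 3: p=0.4925, T=0.339, ωT=0.994897, cosh=1.537104, sinh=1.167342; start (x,ẋ)=(0.654044, 1.056570) → end (x,ẋ)=(1.161070, 2.177495)
phase 4: p=0.8774, T=0.292, ωT=0.856962, cosh=1.390221, sinh=0.965771; start (x,ẋ)=(1.161070, 2.177495) → end (x,ẋ)=(1.988324, 3.831217)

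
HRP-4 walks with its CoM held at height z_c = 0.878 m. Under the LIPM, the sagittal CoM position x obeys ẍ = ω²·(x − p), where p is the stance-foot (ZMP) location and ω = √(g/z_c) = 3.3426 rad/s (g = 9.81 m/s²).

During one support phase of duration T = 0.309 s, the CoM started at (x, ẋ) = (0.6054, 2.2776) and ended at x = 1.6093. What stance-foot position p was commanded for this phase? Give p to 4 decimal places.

ωT = 3.3426·0.309 = 1.032863; cosh(ωT) = 1.582542, sinh(ωT) = 1.226556
x(T) = p + (x₀−p)·cosh(ωT) + (ẋ₀/ω)·sinh(ωT) ⇒ p·(1 − cosh) = x(T) − x₀·cosh − (ẋ₀/ω)·sinh
numerator   = 1.6093 − (0.6054)·1.582542 − (2.2776/3.3426)·1.226556 = -0.184529
denominator = 1 − 1.582542 = -0.582542
p = -0.184529 / -0.582542 = 0.3168

p = 0.3168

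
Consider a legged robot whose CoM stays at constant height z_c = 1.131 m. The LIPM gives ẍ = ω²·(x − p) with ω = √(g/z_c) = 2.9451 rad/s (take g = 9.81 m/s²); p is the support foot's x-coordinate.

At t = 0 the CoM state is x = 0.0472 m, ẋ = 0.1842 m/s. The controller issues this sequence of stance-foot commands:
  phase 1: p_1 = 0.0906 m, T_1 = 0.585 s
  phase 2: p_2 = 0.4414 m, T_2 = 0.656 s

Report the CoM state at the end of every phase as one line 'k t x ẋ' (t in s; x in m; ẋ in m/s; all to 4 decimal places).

phase 1: p=0.0906, T=0.585, ωT=1.722884, cosh=2.889603, sinh=2.711052; start (x,ẋ)=(0.047200, 0.184200) → end (x,ẋ)=(0.134753, 0.185745)
phase 2: p=0.4414, T=0.656, ωT=1.931986, cosh=3.524032, sinh=3.379172; start (x,ẋ)=(0.134753, 0.185745) → end (x,ẋ)=(-0.426113, -2.397180)

1 0.5850 0.1348 0.1857
2 1.2410 -0.4261 -2.3972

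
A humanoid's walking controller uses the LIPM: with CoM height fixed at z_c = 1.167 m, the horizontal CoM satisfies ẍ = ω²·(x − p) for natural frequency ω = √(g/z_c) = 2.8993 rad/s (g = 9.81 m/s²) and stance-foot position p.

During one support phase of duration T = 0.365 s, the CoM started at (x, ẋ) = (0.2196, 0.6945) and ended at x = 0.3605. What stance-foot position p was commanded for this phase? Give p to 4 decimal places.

p = 0.4844

ωT = 2.8993·0.365 = 1.058245; cosh(ωT) = 1.614186, sinh(ωT) = 1.267122
x(T) = p + (x₀−p)·cosh(ωT) + (ẋ₀/ω)·sinh(ωT) ⇒ p·(1 − cosh) = x(T) − x₀·cosh − (ẋ₀/ω)·sinh
numerator   = 0.3605 − (0.2196)·1.614186 − (0.6945/2.8993)·1.267122 = -0.297502
denominator = 1 − 1.614186 = -0.614186
p = -0.297502 / -0.614186 = 0.4844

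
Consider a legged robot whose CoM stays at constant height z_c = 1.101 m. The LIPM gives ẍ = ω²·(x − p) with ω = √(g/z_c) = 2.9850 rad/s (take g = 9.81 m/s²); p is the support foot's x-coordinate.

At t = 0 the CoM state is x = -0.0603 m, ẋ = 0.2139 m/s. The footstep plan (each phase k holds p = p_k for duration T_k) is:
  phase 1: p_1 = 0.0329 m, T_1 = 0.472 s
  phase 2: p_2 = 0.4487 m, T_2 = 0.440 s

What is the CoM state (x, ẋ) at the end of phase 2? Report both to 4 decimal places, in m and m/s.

x = -0.5496, ẋ = -2.6140

phase 1: p=0.0329, T=0.472, ωT=1.408920, cosh=2.167971, sinh=1.923564; start (x,ẋ)=(-0.060300, 0.213900) → end (x,ẋ)=(-0.031316, -0.071410)
phase 2: p=0.4487, T=0.440, ωT=1.313400, cosh=1.993850, sinh=1.724946; start (x,ẋ)=(-0.031316, -0.071410) → end (x,ẋ)=(-0.549645, -2.613964)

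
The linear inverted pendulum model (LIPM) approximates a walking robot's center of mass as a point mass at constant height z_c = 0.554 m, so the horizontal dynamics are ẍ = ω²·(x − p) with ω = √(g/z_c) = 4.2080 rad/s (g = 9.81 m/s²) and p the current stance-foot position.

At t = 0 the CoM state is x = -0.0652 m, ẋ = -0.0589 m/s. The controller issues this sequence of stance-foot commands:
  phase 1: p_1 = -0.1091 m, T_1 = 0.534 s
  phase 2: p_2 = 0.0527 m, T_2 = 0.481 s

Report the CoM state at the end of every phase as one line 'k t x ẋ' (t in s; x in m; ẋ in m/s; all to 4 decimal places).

phase 1: p=-0.1091, T=0.534, ωT=2.247072, cosh=4.782852, sinh=4.677144; start (x,ẋ)=(-0.065200, -0.058900) → end (x,ẋ)=(0.035401, 0.582304)
phase 2: p=0.0527, T=0.481, ωT=2.024048, cosh=3.850511, sinh=3.718391; start (x,ẋ)=(0.035401, 0.582304) → end (x,ẋ)=(0.500640, 1.971485)

1 0.5340 0.0354 0.5823
2 1.0150 0.5006 1.9715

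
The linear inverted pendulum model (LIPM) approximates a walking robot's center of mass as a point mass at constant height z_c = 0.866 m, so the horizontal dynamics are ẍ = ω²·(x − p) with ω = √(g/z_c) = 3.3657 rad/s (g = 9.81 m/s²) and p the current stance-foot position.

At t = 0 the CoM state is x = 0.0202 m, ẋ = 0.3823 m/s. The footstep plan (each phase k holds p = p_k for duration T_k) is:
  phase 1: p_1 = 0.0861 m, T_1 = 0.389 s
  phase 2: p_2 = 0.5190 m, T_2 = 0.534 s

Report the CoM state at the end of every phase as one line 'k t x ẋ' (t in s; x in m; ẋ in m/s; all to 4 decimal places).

phase 1: p=0.0861, T=0.389, ωT=1.309257, cosh=1.986721, sinh=1.716701; start (x,ẋ)=(0.020200, 0.382300) → end (x,ẋ)=(0.150170, 0.378760)
phase 2: p=0.5190, T=0.534, ωT=1.797284, cosh=3.099493, sinh=2.933745; start (x,ẋ)=(0.150170, 0.378760) → end (x,ẋ)=(-0.294036, -2.467901)

1 0.3890 0.1502 0.3788
2 0.9230 -0.2940 -2.4679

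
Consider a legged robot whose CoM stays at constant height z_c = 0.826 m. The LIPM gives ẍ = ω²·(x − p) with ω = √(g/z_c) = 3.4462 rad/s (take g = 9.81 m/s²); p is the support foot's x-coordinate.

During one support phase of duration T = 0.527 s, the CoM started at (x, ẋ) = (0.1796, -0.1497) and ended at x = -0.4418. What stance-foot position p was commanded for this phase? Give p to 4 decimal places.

p = 0.4076

ωT = 3.4462·0.527 = 1.816147; cosh(ωT) = 3.155389, sinh(ωT) = 2.992738
x(T) = p + (x₀−p)·cosh(ωT) + (ẋ₀/ω)·sinh(ωT) ⇒ p·(1 − cosh) = x(T) − x₀·cosh − (ẋ₀/ω)·sinh
numerator   = -0.4418 − (0.1796)·3.155389 − (-0.1497/3.4462)·2.992738 = -0.878506
denominator = 1 − 3.155389 = -2.155389
p = -0.878506 / -2.155389 = 0.4076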